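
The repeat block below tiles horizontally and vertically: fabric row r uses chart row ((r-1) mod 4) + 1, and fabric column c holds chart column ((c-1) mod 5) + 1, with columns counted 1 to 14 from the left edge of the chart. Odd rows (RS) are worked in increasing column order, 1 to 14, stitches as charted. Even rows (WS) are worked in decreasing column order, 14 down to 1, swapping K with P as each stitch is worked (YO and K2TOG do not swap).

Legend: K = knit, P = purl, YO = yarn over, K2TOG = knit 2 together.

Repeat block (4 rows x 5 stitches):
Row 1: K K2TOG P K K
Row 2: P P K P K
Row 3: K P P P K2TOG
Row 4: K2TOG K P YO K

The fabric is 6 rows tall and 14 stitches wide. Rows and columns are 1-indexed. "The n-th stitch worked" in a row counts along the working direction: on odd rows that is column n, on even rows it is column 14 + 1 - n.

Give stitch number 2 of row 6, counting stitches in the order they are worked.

Result:
P

Derivation:
For row 6: chart row = ((6-1) mod 4) + 1 = 2; this is a WS (even) row.
Chart row 2 tiled across columns 1-14: P P K P K P P K P K P P K P
Wrong side: read the tiled row from column 14 down to 1 and exchange K with P (leave YO, K2TOG).
Row 6 as worked: K P K K P K P K K P K P K K
The 2nd stitch worked is P.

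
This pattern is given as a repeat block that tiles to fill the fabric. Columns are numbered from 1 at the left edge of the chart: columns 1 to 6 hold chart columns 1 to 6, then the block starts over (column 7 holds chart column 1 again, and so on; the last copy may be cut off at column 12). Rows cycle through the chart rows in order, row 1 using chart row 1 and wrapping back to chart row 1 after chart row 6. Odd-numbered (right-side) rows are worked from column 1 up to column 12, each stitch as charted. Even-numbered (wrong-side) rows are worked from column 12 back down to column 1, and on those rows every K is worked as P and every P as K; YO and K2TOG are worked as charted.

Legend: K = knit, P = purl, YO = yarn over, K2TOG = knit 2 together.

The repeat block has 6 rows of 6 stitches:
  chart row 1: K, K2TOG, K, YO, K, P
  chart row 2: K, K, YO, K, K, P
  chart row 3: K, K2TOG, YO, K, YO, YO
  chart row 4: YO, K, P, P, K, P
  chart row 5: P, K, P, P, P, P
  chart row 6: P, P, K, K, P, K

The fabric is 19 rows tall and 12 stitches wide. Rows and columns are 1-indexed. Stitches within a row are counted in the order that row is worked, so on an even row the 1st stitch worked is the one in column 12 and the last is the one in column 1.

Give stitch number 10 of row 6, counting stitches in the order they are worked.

For row 6: chart row = ((6-1) mod 6) + 1 = 6; this is a WS (even) row.
Chart row 6 tiled across columns 1-12: P P K K P K P P K K P K
WS row: flip the tiled sequence (start at column 12) and apply K<->P; YO and K2TOG stay.
Row 6 as worked: P K P P K K P K P P K K
The 10th stitch worked is P.

== STITCH ==
P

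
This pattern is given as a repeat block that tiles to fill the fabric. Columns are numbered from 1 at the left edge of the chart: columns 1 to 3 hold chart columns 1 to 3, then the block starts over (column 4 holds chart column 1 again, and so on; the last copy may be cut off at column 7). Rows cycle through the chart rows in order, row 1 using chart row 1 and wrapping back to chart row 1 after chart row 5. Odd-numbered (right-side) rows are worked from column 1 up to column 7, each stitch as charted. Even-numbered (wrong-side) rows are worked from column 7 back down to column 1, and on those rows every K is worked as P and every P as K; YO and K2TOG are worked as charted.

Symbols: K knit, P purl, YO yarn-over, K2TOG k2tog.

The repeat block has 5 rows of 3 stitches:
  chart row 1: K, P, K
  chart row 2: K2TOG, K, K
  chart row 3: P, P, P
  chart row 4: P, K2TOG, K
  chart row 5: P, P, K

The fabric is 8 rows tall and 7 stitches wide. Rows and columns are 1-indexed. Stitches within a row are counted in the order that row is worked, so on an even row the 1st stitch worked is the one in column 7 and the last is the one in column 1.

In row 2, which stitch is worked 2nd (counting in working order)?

Row 2 uses chart row ((2-1) mod 5)+1 = 2. Row 2 is even, so WS.
Chart row 2 tiled across columns 1-7: K2TOG K K K2TOG K K K2TOG
WS row: flip the tiled sequence (start at column 7) and apply K<->P; YO and K2TOG stay.
Row 2 as worked: K2TOG P P K2TOG P P K2TOG
Stitch 2 in working order -> P

== STITCH ==
P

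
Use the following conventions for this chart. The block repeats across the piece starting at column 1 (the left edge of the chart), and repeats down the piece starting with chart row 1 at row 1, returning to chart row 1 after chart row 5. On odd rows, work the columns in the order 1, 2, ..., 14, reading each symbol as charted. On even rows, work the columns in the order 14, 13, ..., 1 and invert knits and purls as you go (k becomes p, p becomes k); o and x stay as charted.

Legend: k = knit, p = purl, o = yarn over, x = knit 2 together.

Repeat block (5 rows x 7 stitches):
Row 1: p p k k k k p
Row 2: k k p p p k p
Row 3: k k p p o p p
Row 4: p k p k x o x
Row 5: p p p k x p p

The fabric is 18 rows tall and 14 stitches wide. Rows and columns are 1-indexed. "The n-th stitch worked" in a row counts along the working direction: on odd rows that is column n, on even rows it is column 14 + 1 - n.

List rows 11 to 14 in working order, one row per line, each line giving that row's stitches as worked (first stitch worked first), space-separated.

Row 11: chart row 1, RS - tile across columns 1-14 and work as-is.
Row 12: chart row 2, WS - tiled (columns 1-14): k k p p p k p k k p p p k p; work from column 14 back to 1 with k<->p swapped.
Row 13: chart row 3, RS - tile across columns 1-14 and work as-is.
Row 14: chart row 4, WS - tiled (columns 1-14): p k p k x o x p k p k x o x; work from column 14 back to 1 with k<->p swapped.

== ROWS AS WORKED ==
p p k k k k p p p k k k k p
k p k k k p p k p k k k p p
k k p p o p p k k p p o p p
x o x p k p k x o x p k p k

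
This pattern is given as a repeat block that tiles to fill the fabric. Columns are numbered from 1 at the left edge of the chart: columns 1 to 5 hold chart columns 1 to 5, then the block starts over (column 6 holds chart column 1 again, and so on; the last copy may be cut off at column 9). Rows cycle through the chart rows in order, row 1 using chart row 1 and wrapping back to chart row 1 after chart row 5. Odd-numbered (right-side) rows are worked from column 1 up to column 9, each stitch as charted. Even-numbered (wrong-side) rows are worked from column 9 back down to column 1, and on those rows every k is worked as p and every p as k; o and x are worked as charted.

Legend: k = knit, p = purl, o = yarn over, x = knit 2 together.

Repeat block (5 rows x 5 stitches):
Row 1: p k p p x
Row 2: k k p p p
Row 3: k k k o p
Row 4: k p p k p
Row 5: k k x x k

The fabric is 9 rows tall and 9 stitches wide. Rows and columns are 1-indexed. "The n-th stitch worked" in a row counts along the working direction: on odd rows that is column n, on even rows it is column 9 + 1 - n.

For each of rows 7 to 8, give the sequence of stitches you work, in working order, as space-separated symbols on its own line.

Row 7: chart row 2, RS - tile across columns 1-9 and work as-is.
Row 8: chart row 3, WS - tiled (columns 1-9): k k k o p k k k o; work from column 9 back to 1 with k<->p swapped.

Result:
k k p p p k k p p
o p p p k o p p p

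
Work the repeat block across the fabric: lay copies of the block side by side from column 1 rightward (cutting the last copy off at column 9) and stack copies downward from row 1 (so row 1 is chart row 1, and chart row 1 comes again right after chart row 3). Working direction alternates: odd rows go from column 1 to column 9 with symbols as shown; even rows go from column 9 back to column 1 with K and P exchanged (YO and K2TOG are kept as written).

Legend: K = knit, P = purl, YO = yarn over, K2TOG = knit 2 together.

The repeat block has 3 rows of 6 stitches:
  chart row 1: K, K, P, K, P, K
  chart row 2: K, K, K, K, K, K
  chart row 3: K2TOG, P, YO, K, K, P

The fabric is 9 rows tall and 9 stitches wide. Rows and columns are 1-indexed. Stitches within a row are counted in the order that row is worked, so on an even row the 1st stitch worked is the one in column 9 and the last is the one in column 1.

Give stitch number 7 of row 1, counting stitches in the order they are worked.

== STITCH ==
K

Derivation:
Row 1 uses chart row ((1-1) mod 3)+1 = 1. Row 1 is odd, so RS.
Chart row 1 tiled across columns 1-9: K K P K P K K K P
RS row: no reversal, no swap; stitch n worked = column n.
Counting 7 along the worked row gives K.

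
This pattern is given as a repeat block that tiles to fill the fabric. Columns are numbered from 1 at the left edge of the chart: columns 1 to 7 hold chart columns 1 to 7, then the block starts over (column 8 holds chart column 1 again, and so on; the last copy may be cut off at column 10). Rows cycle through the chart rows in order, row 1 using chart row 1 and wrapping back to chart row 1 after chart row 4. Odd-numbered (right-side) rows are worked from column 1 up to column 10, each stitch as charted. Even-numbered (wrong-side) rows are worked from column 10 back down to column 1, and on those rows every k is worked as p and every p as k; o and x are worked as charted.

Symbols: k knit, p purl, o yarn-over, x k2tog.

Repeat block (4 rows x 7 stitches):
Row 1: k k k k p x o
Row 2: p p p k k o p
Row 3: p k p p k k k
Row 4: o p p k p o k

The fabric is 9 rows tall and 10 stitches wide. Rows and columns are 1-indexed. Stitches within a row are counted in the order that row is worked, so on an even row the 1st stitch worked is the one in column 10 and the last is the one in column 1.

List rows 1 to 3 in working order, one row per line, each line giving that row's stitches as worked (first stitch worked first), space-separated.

Row 1: chart row 1, RS - tile across columns 1-10 and work as-is.
Row 2: chart row 2, WS - tiled (columns 1-10): p p p k k o p p p p; work from column 10 back to 1 with k<->p swapped.
Row 3: chart row 3, RS - tile across columns 1-10 and work as-is.

== ROWS AS WORKED ==
k k k k p x o k k k
k k k k o p p k k k
p k p p k k k p k p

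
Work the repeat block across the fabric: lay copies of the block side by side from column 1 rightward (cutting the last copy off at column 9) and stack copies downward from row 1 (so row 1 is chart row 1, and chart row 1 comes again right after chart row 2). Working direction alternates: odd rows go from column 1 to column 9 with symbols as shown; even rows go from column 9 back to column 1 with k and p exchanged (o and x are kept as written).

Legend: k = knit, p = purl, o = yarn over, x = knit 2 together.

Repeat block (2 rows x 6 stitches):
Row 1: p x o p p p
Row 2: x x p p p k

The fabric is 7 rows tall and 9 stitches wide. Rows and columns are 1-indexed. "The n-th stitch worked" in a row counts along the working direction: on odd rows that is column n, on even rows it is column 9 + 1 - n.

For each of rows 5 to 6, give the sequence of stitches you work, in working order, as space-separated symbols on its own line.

Row 5: chart row 1, RS - tile across columns 1-9 and work as-is.
Row 6: chart row 2, WS - tiled (columns 1-9): x x p p p k x x p; work from column 9 back to 1 with k<->p swapped.

Rows as worked:
p x o p p p p x o
k x x p k k k x x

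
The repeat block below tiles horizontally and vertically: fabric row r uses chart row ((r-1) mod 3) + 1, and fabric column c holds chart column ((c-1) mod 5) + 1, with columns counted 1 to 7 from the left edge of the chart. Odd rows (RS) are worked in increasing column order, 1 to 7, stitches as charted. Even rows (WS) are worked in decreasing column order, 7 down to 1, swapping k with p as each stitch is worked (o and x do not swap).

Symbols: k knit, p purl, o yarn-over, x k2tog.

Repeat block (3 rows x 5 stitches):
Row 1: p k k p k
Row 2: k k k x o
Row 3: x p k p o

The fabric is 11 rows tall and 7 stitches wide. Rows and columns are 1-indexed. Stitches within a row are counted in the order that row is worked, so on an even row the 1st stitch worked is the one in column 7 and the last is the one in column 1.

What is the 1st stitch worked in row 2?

Result:
p

Derivation:
Row 2: (2-1) mod 3 = 1, so use chart row 2. Even row -> WS.
Chart row 2 tiled across columns 1-7: k k k x o k k
WS row: flip the tiled sequence (start at column 7) and apply k<->p; o and x stay.
Row 2 as worked: p p o x p p p
Counting 1 along the worked row gives p.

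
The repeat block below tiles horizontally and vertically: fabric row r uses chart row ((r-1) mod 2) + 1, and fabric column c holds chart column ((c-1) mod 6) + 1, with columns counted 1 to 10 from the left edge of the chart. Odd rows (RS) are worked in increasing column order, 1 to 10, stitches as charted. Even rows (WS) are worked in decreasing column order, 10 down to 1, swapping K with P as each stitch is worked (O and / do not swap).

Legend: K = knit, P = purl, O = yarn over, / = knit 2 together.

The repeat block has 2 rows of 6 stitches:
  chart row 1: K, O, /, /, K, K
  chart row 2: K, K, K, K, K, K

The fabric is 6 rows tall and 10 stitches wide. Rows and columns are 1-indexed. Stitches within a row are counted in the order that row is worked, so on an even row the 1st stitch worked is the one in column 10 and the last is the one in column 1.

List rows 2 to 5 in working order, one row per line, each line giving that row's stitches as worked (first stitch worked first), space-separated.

Result:
P P P P P P P P P P
K O / / K K K O / /
P P P P P P P P P P
K O / / K K K O / /

Derivation:
Row 2: chart row 2, WS - tiled (columns 1-10): K K K K K K K K K K; work from column 10 back to 1 with K<->P swapped.
Row 3: chart row 1, RS - tile across columns 1-10 and work as-is.
Row 4: chart row 2, WS - tiled (columns 1-10): K K K K K K K K K K; work from column 10 back to 1 with K<->P swapped.
Row 5: chart row 1, RS - tile across columns 1-10 and work as-is.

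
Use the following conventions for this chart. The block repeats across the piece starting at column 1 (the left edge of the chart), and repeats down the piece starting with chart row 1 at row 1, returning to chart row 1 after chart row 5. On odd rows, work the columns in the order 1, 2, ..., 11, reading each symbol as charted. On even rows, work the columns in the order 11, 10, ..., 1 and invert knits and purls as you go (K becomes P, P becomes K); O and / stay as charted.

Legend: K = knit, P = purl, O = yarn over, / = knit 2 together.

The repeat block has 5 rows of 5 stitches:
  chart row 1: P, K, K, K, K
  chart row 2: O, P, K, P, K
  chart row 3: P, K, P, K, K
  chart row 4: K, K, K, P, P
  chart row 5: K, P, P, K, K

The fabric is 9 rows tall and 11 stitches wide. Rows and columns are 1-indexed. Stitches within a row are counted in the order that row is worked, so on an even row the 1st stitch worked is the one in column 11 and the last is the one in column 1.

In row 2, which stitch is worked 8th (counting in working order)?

Row 2 uses chart row ((2-1) mod 5)+1 = 2. Row 2 is even, so WS.
Chart row 2 tiled across columns 1-11: O P K P K O P K P K O
WS row: flip the tiled sequence (start at column 11) and apply K<->P; O and / stay.
Row 2 as worked: O P K P K O P K P K O
Counting 8 along the worked row gives K.

Stitch:
K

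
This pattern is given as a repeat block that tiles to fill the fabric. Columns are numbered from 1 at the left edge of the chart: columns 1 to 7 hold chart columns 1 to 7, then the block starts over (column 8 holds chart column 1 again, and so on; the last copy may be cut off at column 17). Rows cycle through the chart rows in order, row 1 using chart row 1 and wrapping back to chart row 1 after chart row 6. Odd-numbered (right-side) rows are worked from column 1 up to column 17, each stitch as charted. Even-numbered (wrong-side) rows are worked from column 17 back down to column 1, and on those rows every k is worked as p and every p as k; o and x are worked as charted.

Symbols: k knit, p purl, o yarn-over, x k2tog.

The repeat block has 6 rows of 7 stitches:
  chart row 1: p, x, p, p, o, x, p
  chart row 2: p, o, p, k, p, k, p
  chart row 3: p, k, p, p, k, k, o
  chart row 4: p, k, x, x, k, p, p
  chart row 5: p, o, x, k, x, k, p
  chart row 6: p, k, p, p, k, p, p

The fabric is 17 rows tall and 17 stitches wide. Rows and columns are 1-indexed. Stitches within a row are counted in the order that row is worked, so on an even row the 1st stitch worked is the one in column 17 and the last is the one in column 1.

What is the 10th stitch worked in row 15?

Stitch:
p

Derivation:
Row 15 uses chart row ((15-1) mod 6)+1 = 3. Row 15 is odd, so RS.
Chart row 3 tiled across columns 1-17: p k p p k k o p k p p k k o p k p
RS: work column 1 to column 17, symbols as charted — the tiled row is the row as worked.
Counting 10 along the worked row gives p.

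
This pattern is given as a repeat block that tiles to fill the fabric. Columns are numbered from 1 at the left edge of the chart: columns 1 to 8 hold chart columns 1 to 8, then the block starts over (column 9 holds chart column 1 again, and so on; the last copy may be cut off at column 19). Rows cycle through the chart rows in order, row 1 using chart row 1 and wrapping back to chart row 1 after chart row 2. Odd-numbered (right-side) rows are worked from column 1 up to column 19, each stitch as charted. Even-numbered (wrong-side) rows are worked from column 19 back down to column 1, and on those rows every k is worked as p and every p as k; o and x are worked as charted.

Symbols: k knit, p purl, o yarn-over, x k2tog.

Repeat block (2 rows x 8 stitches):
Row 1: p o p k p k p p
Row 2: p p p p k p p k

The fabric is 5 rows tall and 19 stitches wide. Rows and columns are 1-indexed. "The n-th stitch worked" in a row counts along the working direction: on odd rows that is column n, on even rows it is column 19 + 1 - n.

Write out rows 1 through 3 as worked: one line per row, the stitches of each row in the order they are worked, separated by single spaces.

Row 1: chart row 1, RS - tile across columns 1-19 and work as-is.
Row 2: chart row 2, WS - tiled (columns 1-19): p p p p k p p k p p p p k p p k p p p; work from column 19 back to 1 with k<->p swapped.
Row 3: chart row 1, RS - tile across columns 1-19 and work as-is.

Result:
p o p k p k p p p o p k p k p p p o p
k k k p k k p k k k k p k k p k k k k
p o p k p k p p p o p k p k p p p o p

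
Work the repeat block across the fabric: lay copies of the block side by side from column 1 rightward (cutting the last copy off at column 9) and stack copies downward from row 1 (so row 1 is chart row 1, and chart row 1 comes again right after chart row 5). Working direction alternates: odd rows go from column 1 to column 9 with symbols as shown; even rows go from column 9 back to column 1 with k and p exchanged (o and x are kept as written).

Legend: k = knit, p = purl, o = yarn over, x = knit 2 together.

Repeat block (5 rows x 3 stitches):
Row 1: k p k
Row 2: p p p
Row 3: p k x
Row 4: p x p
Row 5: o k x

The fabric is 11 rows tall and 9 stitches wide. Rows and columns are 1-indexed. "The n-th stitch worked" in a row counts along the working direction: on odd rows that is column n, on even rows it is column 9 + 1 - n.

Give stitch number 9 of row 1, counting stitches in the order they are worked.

== STITCH ==
k

Derivation:
Row 1 uses chart row ((1-1) mod 5)+1 = 1. Row 1 is odd, so RS.
Chart row 1 tiled across columns 1-9: k p k k p k k p k
RS: work column 1 to column 9, symbols as charted — the tiled row is the row as worked.
Counting 9 along the worked row gives k.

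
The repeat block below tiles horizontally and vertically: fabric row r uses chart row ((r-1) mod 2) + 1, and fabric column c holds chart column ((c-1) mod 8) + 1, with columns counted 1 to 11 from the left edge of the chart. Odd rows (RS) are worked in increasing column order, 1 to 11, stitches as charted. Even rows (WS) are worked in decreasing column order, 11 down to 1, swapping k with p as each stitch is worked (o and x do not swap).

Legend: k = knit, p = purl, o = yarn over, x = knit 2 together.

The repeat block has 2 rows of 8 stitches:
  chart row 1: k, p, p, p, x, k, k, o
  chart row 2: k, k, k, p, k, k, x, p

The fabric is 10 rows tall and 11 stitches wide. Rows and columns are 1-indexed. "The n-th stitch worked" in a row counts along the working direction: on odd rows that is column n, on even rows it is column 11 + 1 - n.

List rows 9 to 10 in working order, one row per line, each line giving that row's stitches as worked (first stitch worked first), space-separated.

Row 9: chart row 1, RS - tile across columns 1-11 and work as-is.
Row 10: chart row 2, WS - tiled (columns 1-11): k k k p k k x p k k k; work from column 11 back to 1 with k<->p swapped.

== ROWS AS WORKED ==
k p p p x k k o k p p
p p p k x p p k p p p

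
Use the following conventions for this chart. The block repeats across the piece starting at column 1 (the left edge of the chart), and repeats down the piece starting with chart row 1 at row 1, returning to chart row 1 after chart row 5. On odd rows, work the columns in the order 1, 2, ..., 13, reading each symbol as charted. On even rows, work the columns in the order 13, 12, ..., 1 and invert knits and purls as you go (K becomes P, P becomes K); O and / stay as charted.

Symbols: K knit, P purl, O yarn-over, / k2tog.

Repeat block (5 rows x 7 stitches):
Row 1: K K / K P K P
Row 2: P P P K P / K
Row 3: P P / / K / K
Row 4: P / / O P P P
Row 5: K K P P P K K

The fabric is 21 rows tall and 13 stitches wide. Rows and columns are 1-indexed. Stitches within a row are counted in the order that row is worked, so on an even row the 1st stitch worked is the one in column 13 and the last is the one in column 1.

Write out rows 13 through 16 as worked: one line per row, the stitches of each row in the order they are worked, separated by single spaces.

== ROWS AS WORKED ==
P P / / K / K P P / / K /
K K O / / K K K K O / / K
K K P P P K K K K P P P K
P K P / P P K P K P / P P

Derivation:
Row 13: chart row 3, RS - tile across columns 1-13 and work as-is.
Row 14: chart row 4, WS - tiled (columns 1-13): P / / O P P P P / / O P P; work from column 13 back to 1 with K<->P swapped.
Row 15: chart row 5, RS - tile across columns 1-13 and work as-is.
Row 16: chart row 1, WS - tiled (columns 1-13): K K / K P K P K K / K P K; work from column 13 back to 1 with K<->P swapped.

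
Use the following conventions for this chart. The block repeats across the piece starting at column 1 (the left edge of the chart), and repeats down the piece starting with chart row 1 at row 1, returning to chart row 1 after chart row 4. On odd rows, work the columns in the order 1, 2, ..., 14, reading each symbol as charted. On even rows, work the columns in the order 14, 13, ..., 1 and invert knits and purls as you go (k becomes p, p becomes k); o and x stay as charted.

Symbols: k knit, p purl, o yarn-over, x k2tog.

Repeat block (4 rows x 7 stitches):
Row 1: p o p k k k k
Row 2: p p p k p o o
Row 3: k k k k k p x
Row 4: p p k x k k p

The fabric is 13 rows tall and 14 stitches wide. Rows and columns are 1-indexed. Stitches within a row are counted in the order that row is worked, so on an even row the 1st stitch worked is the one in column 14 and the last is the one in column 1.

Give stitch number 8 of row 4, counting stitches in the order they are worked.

Row 4: (4-1) mod 4 = 3, so use chart row 4. Even row -> WS.
Chart row 4 tiled across columns 1-14: p p k x k k p p p k x k k p
WS row: flip the tiled sequence (start at column 14) and apply k<->p; o and x stay.
Row 4 as worked: k p p x p k k k p p x p k k
The 8th stitch worked is k.

== STITCH ==
k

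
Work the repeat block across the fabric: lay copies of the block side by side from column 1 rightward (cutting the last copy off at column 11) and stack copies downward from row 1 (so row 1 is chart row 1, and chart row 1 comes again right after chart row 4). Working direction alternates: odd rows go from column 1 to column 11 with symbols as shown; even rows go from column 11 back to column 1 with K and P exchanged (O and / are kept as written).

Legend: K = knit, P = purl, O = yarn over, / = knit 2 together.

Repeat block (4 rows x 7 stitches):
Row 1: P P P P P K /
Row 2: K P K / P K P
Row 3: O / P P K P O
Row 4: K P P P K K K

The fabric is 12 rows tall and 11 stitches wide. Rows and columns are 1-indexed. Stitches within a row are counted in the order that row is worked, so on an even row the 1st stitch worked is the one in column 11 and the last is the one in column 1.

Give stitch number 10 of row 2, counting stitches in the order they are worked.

Stitch:
K

Derivation:
Row 2: (2-1) mod 4 = 1, so use chart row 2. Even row -> WS.
Chart row 2 tiled across columns 1-11: K P K / P K P K P K /
WS: work from column 11 back to column 1 (reverse the tiled row), swapping K<->P (O and / unchanged).
Row 2 as worked: / P K P K P K / P K P
Counting 10 along the worked row gives K.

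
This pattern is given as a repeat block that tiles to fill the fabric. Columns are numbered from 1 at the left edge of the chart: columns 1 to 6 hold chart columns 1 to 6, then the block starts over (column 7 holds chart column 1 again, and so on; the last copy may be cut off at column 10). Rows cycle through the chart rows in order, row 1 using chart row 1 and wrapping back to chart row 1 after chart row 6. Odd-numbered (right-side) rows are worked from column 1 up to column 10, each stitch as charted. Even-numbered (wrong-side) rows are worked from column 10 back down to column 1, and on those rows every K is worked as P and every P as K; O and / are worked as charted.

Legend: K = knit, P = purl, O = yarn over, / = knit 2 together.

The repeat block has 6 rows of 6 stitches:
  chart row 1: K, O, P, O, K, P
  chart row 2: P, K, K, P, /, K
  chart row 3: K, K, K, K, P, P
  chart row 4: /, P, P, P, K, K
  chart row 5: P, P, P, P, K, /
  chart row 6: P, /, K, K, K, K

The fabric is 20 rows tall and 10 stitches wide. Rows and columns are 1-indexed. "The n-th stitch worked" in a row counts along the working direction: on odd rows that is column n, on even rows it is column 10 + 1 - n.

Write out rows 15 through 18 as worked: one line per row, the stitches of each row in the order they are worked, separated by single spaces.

Row 15: chart row 3, RS - tile across columns 1-10 and work as-is.
Row 16: chart row 4, WS - tiled (columns 1-10): / P P P K K / P P P; work from column 10 back to 1 with K<->P swapped.
Row 17: chart row 5, RS - tile across columns 1-10 and work as-is.
Row 18: chart row 6, WS - tiled (columns 1-10): P / K K K K P / K K; work from column 10 back to 1 with K<->P swapped.

Rows as worked:
K K K K P P K K K K
K K K / P P K K K /
P P P P K / P P P P
P P / K P P P P / K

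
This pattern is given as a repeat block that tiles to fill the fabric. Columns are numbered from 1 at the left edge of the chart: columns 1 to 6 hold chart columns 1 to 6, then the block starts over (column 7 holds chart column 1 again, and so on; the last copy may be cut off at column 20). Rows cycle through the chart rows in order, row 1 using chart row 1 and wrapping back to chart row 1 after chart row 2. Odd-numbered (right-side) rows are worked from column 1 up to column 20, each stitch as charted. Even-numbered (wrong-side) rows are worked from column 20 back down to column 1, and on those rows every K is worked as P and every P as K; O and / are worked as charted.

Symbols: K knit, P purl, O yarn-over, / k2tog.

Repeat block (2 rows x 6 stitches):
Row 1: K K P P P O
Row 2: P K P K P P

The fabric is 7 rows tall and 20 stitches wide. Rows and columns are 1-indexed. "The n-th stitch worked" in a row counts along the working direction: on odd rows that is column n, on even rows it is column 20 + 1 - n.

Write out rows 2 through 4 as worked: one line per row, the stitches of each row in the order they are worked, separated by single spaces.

== ROWS AS WORKED ==
P K K K P K P K K K P K P K K K P K P K
K K P P P O K K P P P O K K P P P O K K
P K K K P K P K K K P K P K K K P K P K

Derivation:
Row 2: chart row 2, WS - tiled (columns 1-20): P K P K P P P K P K P P P K P K P P P K; work from column 20 back to 1 with K<->P swapped.
Row 3: chart row 1, RS - tile across columns 1-20 and work as-is.
Row 4: chart row 2, WS - tiled (columns 1-20): P K P K P P P K P K P P P K P K P P P K; work from column 20 back to 1 with K<->P swapped.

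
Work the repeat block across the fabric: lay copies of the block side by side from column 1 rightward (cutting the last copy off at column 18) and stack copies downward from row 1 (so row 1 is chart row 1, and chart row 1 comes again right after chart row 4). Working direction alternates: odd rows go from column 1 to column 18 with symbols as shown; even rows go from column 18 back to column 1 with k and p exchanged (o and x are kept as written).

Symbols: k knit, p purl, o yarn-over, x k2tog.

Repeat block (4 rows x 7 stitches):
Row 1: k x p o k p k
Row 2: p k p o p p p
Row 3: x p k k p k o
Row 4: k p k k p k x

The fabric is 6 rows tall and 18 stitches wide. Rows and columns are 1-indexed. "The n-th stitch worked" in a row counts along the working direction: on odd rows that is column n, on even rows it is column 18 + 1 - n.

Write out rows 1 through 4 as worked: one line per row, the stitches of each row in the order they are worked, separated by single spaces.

Rows as worked:
k x p o k p k k x p o k p k k x p o
o k p k k k k o k p k k k k o k p k
x p k k p k o x p k k p k o x p k k
p p k p x p k p p k p x p k p p k p

Derivation:
Row 1: chart row 1, RS - tile across columns 1-18 and work as-is.
Row 2: chart row 2, WS - tiled (columns 1-18): p k p o p p p p k p o p p p p k p o; work from column 18 back to 1 with k<->p swapped.
Row 3: chart row 3, RS - tile across columns 1-18 and work as-is.
Row 4: chart row 4, WS - tiled (columns 1-18): k p k k p k x k p k k p k x k p k k; work from column 18 back to 1 with k<->p swapped.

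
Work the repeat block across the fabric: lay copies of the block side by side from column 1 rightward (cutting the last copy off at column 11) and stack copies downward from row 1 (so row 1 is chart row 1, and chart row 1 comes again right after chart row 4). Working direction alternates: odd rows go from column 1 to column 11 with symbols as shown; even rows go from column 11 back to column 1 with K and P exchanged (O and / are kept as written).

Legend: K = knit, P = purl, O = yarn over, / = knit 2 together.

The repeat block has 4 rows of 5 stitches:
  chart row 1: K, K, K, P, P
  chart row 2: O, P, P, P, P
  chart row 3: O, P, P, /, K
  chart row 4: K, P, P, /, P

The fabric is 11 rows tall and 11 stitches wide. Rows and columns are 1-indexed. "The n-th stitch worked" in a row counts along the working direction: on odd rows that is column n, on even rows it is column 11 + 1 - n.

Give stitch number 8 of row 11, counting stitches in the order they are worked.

Row 11: (11-1) mod 4 = 2, so use chart row 3. Odd row -> RS.
Chart row 3 tiled across columns 1-11: O P P / K O P P / K O
RS: work column 1 to column 11, symbols as charted — the tiled row is the row as worked.
The 8th stitch worked is P.

Result:
P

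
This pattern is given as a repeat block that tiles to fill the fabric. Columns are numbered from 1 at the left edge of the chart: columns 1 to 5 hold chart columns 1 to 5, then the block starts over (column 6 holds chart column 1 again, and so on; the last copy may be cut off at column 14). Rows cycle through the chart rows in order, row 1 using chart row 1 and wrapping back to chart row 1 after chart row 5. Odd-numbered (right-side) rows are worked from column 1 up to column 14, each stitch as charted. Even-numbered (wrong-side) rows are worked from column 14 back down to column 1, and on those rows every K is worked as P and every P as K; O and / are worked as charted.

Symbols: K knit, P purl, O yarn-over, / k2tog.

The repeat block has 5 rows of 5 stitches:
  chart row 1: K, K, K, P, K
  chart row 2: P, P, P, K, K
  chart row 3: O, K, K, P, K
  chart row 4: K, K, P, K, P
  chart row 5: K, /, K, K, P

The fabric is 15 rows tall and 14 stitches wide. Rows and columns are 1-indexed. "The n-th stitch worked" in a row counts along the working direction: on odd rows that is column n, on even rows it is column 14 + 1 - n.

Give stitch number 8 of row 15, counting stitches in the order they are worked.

For row 15: chart row = ((15-1) mod 5) + 1 = 5; this is a RS (odd) row.
Chart row 5 tiled across columns 1-14: K / K K P K / K K P K / K K
RS row: no reversal, no swap; stitch n worked = column n.
The 8th stitch worked is K.

Result:
K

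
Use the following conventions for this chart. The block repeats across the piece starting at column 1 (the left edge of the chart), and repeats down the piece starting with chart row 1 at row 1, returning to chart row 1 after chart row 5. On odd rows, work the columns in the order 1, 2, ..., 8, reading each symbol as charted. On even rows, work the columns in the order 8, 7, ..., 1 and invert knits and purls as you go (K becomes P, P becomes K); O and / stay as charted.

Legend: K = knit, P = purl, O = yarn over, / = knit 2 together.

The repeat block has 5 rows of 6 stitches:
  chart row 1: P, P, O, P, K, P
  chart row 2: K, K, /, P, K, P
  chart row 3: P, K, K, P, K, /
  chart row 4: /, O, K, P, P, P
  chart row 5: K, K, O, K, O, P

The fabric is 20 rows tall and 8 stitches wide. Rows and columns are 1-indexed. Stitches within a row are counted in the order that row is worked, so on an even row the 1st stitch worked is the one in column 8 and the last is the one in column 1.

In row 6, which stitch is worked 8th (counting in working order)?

Stitch:
K

Derivation:
Row 6 uses chart row ((6-1) mod 5)+1 = 1. Row 6 is even, so WS.
Chart row 1 tiled across columns 1-8: P P O P K P P P
WS: work from column 8 back to column 1 (reverse the tiled row), swapping K<->P (O and / unchanged).
Row 6 as worked: K K K P K O K K
Stitch 8 in working order -> K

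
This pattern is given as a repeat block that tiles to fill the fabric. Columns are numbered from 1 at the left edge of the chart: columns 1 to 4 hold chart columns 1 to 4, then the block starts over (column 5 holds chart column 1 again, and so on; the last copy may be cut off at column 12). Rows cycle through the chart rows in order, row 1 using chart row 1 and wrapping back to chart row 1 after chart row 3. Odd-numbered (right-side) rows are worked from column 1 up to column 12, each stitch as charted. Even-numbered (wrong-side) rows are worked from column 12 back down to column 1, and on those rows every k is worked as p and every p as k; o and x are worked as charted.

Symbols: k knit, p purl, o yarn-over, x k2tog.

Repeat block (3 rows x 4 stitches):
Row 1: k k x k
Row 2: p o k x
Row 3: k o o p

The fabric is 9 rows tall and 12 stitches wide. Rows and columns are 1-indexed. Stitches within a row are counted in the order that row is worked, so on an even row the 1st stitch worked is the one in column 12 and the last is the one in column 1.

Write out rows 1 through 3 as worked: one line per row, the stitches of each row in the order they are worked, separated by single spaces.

Result:
k k x k k k x k k k x k
x p o k x p o k x p o k
k o o p k o o p k o o p

Derivation:
Row 1: chart row 1, RS - tile across columns 1-12 and work as-is.
Row 2: chart row 2, WS - tiled (columns 1-12): p o k x p o k x p o k x; work from column 12 back to 1 with k<->p swapped.
Row 3: chart row 3, RS - tile across columns 1-12 and work as-is.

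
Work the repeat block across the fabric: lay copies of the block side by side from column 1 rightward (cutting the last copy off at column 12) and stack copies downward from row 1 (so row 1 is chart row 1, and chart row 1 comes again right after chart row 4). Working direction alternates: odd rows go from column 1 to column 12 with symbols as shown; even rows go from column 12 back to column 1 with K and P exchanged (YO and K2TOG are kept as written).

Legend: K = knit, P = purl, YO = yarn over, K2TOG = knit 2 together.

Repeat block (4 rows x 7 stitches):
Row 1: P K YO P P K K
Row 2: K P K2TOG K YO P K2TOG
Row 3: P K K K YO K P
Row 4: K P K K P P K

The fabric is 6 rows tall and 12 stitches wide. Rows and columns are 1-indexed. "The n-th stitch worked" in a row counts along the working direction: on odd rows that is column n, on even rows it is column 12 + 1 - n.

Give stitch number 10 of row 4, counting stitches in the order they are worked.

== STITCH ==
P

Derivation:
Row 4: (4-1) mod 4 = 3, so use chart row 4. Even row -> WS.
Chart row 4 tiled across columns 1-12: K P K K P P K K P K K P
WS: work from column 12 back to column 1 (reverse the tiled row), swapping K<->P (YO and K2TOG unchanged).
Row 4 as worked: K P P K P P K K P P K P
Stitch 10 in working order -> P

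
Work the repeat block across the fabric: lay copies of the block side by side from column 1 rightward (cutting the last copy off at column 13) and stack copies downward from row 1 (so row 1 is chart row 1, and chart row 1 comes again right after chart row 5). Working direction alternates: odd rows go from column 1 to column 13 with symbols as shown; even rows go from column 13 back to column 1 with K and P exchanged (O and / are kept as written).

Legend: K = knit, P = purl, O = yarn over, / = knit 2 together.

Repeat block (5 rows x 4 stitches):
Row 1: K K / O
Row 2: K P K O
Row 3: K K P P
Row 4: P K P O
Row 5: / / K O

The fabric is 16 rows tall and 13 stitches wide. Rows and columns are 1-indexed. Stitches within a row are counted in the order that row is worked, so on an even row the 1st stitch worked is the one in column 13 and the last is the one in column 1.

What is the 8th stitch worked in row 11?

Result:
O

Derivation:
Row 11: (11-1) mod 5 = 0, so use chart row 1. Odd row -> RS.
Chart row 1 tiled across columns 1-13: K K / O K K / O K K / O K
RS row: no reversal, no swap; stitch n worked = column n.
Counting 8 along the worked row gives O.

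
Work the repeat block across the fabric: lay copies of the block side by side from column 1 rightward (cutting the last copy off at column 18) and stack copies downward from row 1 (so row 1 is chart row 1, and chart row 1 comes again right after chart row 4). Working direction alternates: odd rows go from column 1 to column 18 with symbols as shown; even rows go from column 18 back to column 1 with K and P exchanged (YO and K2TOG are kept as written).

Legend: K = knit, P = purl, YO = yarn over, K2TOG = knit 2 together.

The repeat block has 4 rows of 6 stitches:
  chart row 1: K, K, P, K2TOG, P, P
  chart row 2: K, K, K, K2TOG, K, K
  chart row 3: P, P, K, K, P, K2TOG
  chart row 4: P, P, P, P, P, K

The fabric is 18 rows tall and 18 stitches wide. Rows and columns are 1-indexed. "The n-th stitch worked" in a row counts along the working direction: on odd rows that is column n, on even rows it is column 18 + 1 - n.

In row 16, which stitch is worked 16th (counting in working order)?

For row 16: chart row = ((16-1) mod 4) + 1 = 4; this is a WS (even) row.
Chart row 4 tiled across columns 1-18: P P P P P K P P P P P K P P P P P K
Wrong side: read the tiled row from column 18 down to 1 and exchange K with P (leave YO, K2TOG).
Row 16 as worked: P K K K K K P K K K K K P K K K K K
The 16th stitch worked is K.

== STITCH ==
K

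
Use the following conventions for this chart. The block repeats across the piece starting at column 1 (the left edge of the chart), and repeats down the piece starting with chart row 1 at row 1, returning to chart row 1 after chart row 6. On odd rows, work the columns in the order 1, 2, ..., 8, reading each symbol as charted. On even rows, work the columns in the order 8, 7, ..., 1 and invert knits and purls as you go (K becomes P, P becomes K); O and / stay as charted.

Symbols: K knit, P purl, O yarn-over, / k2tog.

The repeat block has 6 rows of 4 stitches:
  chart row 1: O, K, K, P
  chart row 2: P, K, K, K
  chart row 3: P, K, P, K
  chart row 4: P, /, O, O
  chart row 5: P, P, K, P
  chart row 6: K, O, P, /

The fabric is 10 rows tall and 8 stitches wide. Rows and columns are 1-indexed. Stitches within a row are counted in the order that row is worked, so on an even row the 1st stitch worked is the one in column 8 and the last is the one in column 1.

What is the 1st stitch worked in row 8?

Stitch:
P

Derivation:
For row 8: chart row = ((8-1) mod 6) + 1 = 2; this is a WS (even) row.
Chart row 2 tiled across columns 1-8: P K K K P K K K
Wrong side: read the tiled row from column 8 down to 1 and exchange K with P (leave O, /).
Row 8 as worked: P P P K P P P K
Counting 1 along the worked row gives P.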